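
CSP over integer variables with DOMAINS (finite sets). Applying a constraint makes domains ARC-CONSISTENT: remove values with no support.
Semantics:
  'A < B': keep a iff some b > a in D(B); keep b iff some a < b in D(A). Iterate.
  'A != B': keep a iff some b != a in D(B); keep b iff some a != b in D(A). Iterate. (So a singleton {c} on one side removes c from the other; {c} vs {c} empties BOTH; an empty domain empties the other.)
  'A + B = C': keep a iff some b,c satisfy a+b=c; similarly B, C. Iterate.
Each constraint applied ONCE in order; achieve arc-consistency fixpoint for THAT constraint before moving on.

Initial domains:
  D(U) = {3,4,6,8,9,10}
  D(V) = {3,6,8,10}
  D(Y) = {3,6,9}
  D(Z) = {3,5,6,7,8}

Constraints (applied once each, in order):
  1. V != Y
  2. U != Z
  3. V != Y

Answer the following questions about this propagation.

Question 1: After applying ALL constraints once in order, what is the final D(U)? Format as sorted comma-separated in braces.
Answer: {3,4,6,8,9,10}

Derivation:
Constraint 1 (V != Y) on D(V)={3,6,8,10} D(Y)={3,6,9}: no change
Constraint 2 (U != Z) on D(U)={3,4,6,8,9,10} D(Z)={3,5,6,7,8}: no change
Constraint 3 (V != Y) on D(V)={3,6,8,10} D(Y)={3,6,9}: no change
So after all 3 constraints: D(U) = {3,4,6,8,9,10}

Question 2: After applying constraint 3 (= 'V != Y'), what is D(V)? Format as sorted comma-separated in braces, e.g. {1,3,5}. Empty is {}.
Answer: {3,6,8,10}

Derivation:
Constraint 1 (V != Y) on D(V)={3,6,8,10} D(Y)={3,6,9}: no change
Constraint 2 (U != Z) on D(U)={3,4,6,8,9,10} D(Z)={3,5,6,7,8}: no change
Constraint 3 (V != Y) on D(V)={3,6,8,10} D(Y)={3,6,9}: no change
So after constraint 3: D(V) = {3,6,8,10}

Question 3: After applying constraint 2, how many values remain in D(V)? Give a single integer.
Answer: 4

Derivation:
Constraint 1 (V != Y) on D(V)={3,6,8,10} D(Y)={3,6,9}: no change
Constraint 2 (U != Z) on D(U)={3,4,6,8,9,10} D(Z)={3,5,6,7,8}: no change
So after constraint 2: D(V)={3,6,8,10}, size = 4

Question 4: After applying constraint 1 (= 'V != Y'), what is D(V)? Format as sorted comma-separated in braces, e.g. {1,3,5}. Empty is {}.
Constraint 1 (V != Y) on D(V)={3,6,8,10} D(Y)={3,6,9}: no change
So after constraint 1: D(V) = {3,6,8,10}

Answer: {3,6,8,10}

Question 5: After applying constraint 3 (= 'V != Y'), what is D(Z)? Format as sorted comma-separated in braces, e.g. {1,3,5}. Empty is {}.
Answer: {3,5,6,7,8}

Derivation:
Constraint 1 (V != Y) on D(V)={3,6,8,10} D(Y)={3,6,9}: no change
Constraint 2 (U != Z) on D(U)={3,4,6,8,9,10} D(Z)={3,5,6,7,8}: no change
Constraint 3 (V != Y) on D(V)={3,6,8,10} D(Y)={3,6,9}: no change
So after constraint 3: D(Z) = {3,5,6,7,8}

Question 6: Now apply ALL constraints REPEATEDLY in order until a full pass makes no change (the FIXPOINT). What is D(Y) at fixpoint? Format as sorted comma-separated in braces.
pass 0 (initial): D(Y)={3,6,9}
pass 1: no change
Fixpoint after 1 passes: D(Y) = {3,6,9}

Answer: {3,6,9}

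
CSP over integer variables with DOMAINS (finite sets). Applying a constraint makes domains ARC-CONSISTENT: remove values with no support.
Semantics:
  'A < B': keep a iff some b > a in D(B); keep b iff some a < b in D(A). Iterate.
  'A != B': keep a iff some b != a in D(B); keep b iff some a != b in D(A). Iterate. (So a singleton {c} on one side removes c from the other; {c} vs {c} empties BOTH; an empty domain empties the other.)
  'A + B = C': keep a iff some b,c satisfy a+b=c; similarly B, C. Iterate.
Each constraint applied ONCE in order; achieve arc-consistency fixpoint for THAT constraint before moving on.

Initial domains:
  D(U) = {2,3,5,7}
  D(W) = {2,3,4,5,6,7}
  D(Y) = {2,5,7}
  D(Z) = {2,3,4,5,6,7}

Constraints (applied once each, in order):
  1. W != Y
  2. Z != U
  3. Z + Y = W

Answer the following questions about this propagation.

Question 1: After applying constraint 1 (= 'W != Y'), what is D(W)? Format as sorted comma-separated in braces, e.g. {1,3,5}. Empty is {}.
Answer: {2,3,4,5,6,7}

Derivation:
Constraint 1 (W != Y) on D(W)={2,3,4,5,6,7} D(Y)={2,5,7}: no change
So after constraint 1: D(W) = {2,3,4,5,6,7}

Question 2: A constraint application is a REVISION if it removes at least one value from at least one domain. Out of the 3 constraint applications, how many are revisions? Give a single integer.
Answer: 1

Derivation:
Constraint 1 (W != Y) on D(W)={2,3,4,5,6,7} D(Y)={2,5,7}: no change => not a revision
Constraint 2 (Z != U) on D(Z)={2,3,4,5,6,7} D(U)={2,3,5,7}: no change => not a revision
Constraint 3 (Z + Y = W) on D(Z)={2,3,4,5,6,7} D(Y)={2,5,7} D(W)={2,3,4,5,6,7}: Z {2,3,4,5,6,7}->{2,3,4,5}; Y {2,5,7}->{2,5}; W {2,3,4,5,6,7}->{4,5,6,7} => REVISION
Total revisions = 1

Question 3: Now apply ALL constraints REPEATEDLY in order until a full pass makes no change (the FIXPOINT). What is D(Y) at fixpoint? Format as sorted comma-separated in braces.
pass 0 (initial): D(Y)={2,5,7}
pass 1: W {2,3,4,5,6,7}->{4,5,6,7}; Y {2,5,7}->{2,5}; Z {2,3,4,5,6,7}->{2,3,4,5}
pass 2: no change
Fixpoint after 2 passes: D(Y) = {2,5}

Answer: {2,5}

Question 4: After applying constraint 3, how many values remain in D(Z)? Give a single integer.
Answer: 4

Derivation:
Constraint 1 (W != Y) on D(W)={2,3,4,5,6,7} D(Y)={2,5,7}: no change
Constraint 2 (Z != U) on D(Z)={2,3,4,5,6,7} D(U)={2,3,5,7}: no change
Constraint 3 (Z + Y = W) on D(Z)={2,3,4,5,6,7} D(Y)={2,5,7} D(W)={2,3,4,5,6,7}: Z {2,3,4,5,6,7}->{2,3,4,5}; Y {2,5,7}->{2,5}; W {2,3,4,5,6,7}->{4,5,6,7}
So after constraint 3: D(Z)={2,3,4,5}, size = 4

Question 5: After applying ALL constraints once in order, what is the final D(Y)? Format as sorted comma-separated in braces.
Constraint 1 (W != Y) on D(W)={2,3,4,5,6,7} D(Y)={2,5,7}: no change
Constraint 2 (Z != U) on D(Z)={2,3,4,5,6,7} D(U)={2,3,5,7}: no change
Constraint 3 (Z + Y = W) on D(Z)={2,3,4,5,6,7} D(Y)={2,5,7} D(W)={2,3,4,5,6,7}: Z {2,3,4,5,6,7}->{2,3,4,5}; Y {2,5,7}->{2,5}; W {2,3,4,5,6,7}->{4,5,6,7}
So after all 3 constraints: D(Y) = {2,5}

Answer: {2,5}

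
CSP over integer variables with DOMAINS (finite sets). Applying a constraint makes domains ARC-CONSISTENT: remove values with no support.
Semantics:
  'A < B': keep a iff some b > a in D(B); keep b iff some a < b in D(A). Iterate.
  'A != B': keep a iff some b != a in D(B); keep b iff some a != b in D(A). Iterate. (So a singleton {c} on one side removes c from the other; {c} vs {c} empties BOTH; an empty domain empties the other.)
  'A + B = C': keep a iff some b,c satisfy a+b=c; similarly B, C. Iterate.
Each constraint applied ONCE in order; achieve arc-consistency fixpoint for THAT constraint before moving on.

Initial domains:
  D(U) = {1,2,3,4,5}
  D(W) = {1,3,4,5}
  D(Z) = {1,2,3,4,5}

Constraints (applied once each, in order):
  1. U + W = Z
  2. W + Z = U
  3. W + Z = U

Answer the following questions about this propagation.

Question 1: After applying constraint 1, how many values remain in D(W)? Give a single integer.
Constraint 1 (U + W = Z) on D(U)={1,2,3,4,5} D(W)={1,3,4,5} D(Z)={1,2,3,4,5}: U {1,2,3,4,5}->{1,2,3,4}; W {1,3,4,5}->{1,3,4}; Z {1,2,3,4,5}->{2,3,4,5}
So after constraint 1: D(W)={1,3,4}, size = 3

Answer: 3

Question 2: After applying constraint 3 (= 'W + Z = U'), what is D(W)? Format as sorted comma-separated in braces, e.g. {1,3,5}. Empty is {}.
Constraint 1 (U + W = Z) on D(U)={1,2,3,4,5} D(W)={1,3,4,5} D(Z)={1,2,3,4,5}: U {1,2,3,4,5}->{1,2,3,4}; W {1,3,4,5}->{1,3,4}; Z {1,2,3,4,5}->{2,3,4,5}
Constraint 2 (W + Z = U) on D(W)={1,3,4} D(Z)={2,3,4,5} D(U)={1,2,3,4}: W {1,3,4}->{1}; Z {2,3,4,5}->{2,3}; U {1,2,3,4}->{3,4}
Constraint 3 (W + Z = U) on D(W)={1} D(Z)={2,3} D(U)={3,4}: no change
So after constraint 3: D(W) = {1}

Answer: {1}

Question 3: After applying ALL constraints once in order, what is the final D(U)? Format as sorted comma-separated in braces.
Constraint 1 (U + W = Z) on D(U)={1,2,3,4,5} D(W)={1,3,4,5} D(Z)={1,2,3,4,5}: U {1,2,3,4,5}->{1,2,3,4}; W {1,3,4,5}->{1,3,4}; Z {1,2,3,4,5}->{2,3,4,5}
Constraint 2 (W + Z = U) on D(W)={1,3,4} D(Z)={2,3,4,5} D(U)={1,2,3,4}: W {1,3,4}->{1}; Z {2,3,4,5}->{2,3}; U {1,2,3,4}->{3,4}
Constraint 3 (W + Z = U) on D(W)={1} D(Z)={2,3} D(U)={3,4}: no change
So after all 3 constraints: D(U) = {3,4}

Answer: {3,4}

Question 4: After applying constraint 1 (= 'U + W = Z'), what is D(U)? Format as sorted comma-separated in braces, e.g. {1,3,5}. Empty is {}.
Answer: {1,2,3,4}

Derivation:
Constraint 1 (U + W = Z) on D(U)={1,2,3,4,5} D(W)={1,3,4,5} D(Z)={1,2,3,4,5}: U {1,2,3,4,5}->{1,2,3,4}; W {1,3,4,5}->{1,3,4}; Z {1,2,3,4,5}->{2,3,4,5}
So after constraint 1: D(U) = {1,2,3,4}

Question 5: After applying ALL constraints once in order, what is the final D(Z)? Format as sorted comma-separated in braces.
Answer: {2,3}

Derivation:
Constraint 1 (U + W = Z) on D(U)={1,2,3,4,5} D(W)={1,3,4,5} D(Z)={1,2,3,4,5}: U {1,2,3,4,5}->{1,2,3,4}; W {1,3,4,5}->{1,3,4}; Z {1,2,3,4,5}->{2,3,4,5}
Constraint 2 (W + Z = U) on D(W)={1,3,4} D(Z)={2,3,4,5} D(U)={1,2,3,4}: W {1,3,4}->{1}; Z {2,3,4,5}->{2,3}; U {1,2,3,4}->{3,4}
Constraint 3 (W + Z = U) on D(W)={1} D(Z)={2,3} D(U)={3,4}: no change
So after all 3 constraints: D(Z) = {2,3}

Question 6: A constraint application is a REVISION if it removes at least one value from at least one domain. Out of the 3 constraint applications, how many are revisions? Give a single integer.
Answer: 2

Derivation:
Constraint 1 (U + W = Z) on D(U)={1,2,3,4,5} D(W)={1,3,4,5} D(Z)={1,2,3,4,5}: U {1,2,3,4,5}->{1,2,3,4}; W {1,3,4,5}->{1,3,4}; Z {1,2,3,4,5}->{2,3,4,5} => REVISION
Constraint 2 (W + Z = U) on D(W)={1,3,4} D(Z)={2,3,4,5} D(U)={1,2,3,4}: W {1,3,4}->{1}; Z {2,3,4,5}->{2,3}; U {1,2,3,4}->{3,4} => REVISION
Constraint 3 (W + Z = U) on D(W)={1} D(Z)={2,3} D(U)={3,4}: no change => not a revision
Total revisions = 2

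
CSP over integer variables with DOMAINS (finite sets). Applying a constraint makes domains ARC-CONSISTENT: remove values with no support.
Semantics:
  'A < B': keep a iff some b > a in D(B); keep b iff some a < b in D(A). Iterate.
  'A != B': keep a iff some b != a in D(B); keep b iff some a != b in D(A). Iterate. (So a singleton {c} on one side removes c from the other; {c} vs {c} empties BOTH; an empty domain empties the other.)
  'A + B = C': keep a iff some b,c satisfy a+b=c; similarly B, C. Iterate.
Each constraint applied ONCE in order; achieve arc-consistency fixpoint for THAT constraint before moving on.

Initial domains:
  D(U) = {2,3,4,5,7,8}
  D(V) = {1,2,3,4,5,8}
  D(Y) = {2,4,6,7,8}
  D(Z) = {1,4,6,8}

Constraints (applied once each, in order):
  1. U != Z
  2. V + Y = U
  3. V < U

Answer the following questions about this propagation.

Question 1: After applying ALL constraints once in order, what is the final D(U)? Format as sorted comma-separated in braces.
Constraint 1 (U != Z) on D(U)={2,3,4,5,7,8} D(Z)={1,4,6,8}: no change
Constraint 2 (V + Y = U) on D(V)={1,2,3,4,5,8} D(Y)={2,4,6,7,8} D(U)={2,3,4,5,7,8}: V {1,2,3,4,5,8}->{1,2,3,4,5}; Y {2,4,6,7,8}->{2,4,6,7}; U {2,3,4,5,7,8}->{3,4,5,7,8}
Constraint 3 (V < U) on D(V)={1,2,3,4,5} D(U)={3,4,5,7,8}: no change
So after all 3 constraints: D(U) = {3,4,5,7,8}

Answer: {3,4,5,7,8}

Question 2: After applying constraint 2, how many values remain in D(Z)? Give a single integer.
Constraint 1 (U != Z) on D(U)={2,3,4,5,7,8} D(Z)={1,4,6,8}: no change
Constraint 2 (V + Y = U) on D(V)={1,2,3,4,5,8} D(Y)={2,4,6,7,8} D(U)={2,3,4,5,7,8}: V {1,2,3,4,5,8}->{1,2,3,4,5}; Y {2,4,6,7,8}->{2,4,6,7}; U {2,3,4,5,7,8}->{3,4,5,7,8}
So after constraint 2: D(Z)={1,4,6,8}, size = 4

Answer: 4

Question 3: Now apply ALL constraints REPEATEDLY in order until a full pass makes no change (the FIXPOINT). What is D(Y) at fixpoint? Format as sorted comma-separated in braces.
Answer: {2,4,6,7}

Derivation:
pass 0 (initial): D(Y)={2,4,6,7,8}
pass 1: U {2,3,4,5,7,8}->{3,4,5,7,8}; V {1,2,3,4,5,8}->{1,2,3,4,5}; Y {2,4,6,7,8}->{2,4,6,7}
pass 2: no change
Fixpoint after 2 passes: D(Y) = {2,4,6,7}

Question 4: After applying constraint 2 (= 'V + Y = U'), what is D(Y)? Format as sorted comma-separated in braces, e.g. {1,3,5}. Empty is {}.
Answer: {2,4,6,7}

Derivation:
Constraint 1 (U != Z) on D(U)={2,3,4,5,7,8} D(Z)={1,4,6,8}: no change
Constraint 2 (V + Y = U) on D(V)={1,2,3,4,5,8} D(Y)={2,4,6,7,8} D(U)={2,3,4,5,7,8}: V {1,2,3,4,5,8}->{1,2,3,4,5}; Y {2,4,6,7,8}->{2,4,6,7}; U {2,3,4,5,7,8}->{3,4,5,7,8}
So after constraint 2: D(Y) = {2,4,6,7}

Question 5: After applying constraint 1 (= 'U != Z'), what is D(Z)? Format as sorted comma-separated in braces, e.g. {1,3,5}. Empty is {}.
Answer: {1,4,6,8}

Derivation:
Constraint 1 (U != Z) on D(U)={2,3,4,5,7,8} D(Z)={1,4,6,8}: no change
So after constraint 1: D(Z) = {1,4,6,8}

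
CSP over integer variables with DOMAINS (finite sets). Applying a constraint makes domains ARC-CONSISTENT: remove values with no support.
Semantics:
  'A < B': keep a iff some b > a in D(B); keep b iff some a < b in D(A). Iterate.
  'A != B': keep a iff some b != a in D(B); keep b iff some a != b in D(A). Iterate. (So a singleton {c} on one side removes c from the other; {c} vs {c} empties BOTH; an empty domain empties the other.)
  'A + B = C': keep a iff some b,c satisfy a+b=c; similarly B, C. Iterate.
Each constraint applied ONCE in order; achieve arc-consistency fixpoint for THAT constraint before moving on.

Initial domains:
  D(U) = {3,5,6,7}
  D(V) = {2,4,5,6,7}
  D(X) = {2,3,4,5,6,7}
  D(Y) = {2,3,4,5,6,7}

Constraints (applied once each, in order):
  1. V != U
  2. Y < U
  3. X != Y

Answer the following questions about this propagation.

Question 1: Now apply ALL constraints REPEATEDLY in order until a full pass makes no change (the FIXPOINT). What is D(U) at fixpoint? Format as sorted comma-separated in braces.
pass 0 (initial): D(U)={3,5,6,7}
pass 1: Y {2,3,4,5,6,7}->{2,3,4,5,6}
pass 2: no change
Fixpoint after 2 passes: D(U) = {3,5,6,7}

Answer: {3,5,6,7}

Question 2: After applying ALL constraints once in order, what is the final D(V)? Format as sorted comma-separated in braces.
Answer: {2,4,5,6,7}

Derivation:
Constraint 1 (V != U) on D(V)={2,4,5,6,7} D(U)={3,5,6,7}: no change
Constraint 2 (Y < U) on D(Y)={2,3,4,5,6,7} D(U)={3,5,6,7}: Y {2,3,4,5,6,7}->{2,3,4,5,6}
Constraint 3 (X != Y) on D(X)={2,3,4,5,6,7} D(Y)={2,3,4,5,6}: no change
So after all 3 constraints: D(V) = {2,4,5,6,7}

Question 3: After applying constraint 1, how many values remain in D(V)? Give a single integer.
Constraint 1 (V != U) on D(V)={2,4,5,6,7} D(U)={3,5,6,7}: no change
So after constraint 1: D(V)={2,4,5,6,7}, size = 5

Answer: 5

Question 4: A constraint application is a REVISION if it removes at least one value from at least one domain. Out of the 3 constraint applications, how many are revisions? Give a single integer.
Constraint 1 (V != U) on D(V)={2,4,5,6,7} D(U)={3,5,6,7}: no change => not a revision
Constraint 2 (Y < U) on D(Y)={2,3,4,5,6,7} D(U)={3,5,6,7}: Y {2,3,4,5,6,7}->{2,3,4,5,6} => REVISION
Constraint 3 (X != Y) on D(X)={2,3,4,5,6,7} D(Y)={2,3,4,5,6}: no change => not a revision
Total revisions = 1

Answer: 1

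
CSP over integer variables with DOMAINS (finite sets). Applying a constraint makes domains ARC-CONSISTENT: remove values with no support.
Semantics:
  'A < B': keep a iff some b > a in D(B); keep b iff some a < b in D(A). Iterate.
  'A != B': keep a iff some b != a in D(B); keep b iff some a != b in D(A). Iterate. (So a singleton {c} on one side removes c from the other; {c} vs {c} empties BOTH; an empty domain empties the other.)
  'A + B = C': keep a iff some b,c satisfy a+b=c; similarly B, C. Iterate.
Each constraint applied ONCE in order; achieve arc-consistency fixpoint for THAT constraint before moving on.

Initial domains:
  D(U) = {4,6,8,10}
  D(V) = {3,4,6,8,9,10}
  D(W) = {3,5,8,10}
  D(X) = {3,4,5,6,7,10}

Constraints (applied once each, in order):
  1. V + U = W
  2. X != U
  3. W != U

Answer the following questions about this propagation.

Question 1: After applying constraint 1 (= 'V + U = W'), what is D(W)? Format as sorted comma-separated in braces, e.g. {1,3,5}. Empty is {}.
Constraint 1 (V + U = W) on D(V)={3,4,6,8,9,10} D(U)={4,6,8,10} D(W)={3,5,8,10}: V {3,4,6,8,9,10}->{4,6}; U {4,6,8,10}->{4,6}; W {3,5,8,10}->{8,10}
So after constraint 1: D(W) = {8,10}

Answer: {8,10}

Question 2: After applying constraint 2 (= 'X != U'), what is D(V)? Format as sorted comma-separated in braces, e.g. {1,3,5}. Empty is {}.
Answer: {4,6}

Derivation:
Constraint 1 (V + U = W) on D(V)={3,4,6,8,9,10} D(U)={4,6,8,10} D(W)={3,5,8,10}: V {3,4,6,8,9,10}->{4,6}; U {4,6,8,10}->{4,6}; W {3,5,8,10}->{8,10}
Constraint 2 (X != U) on D(X)={3,4,5,6,7,10} D(U)={4,6}: no change
So after constraint 2: D(V) = {4,6}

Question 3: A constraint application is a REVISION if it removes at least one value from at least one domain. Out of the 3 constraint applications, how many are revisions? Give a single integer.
Answer: 1

Derivation:
Constraint 1 (V + U = W) on D(V)={3,4,6,8,9,10} D(U)={4,6,8,10} D(W)={3,5,8,10}: V {3,4,6,8,9,10}->{4,6}; U {4,6,8,10}->{4,6}; W {3,5,8,10}->{8,10} => REVISION
Constraint 2 (X != U) on D(X)={3,4,5,6,7,10} D(U)={4,6}: no change => not a revision
Constraint 3 (W != U) on D(W)={8,10} D(U)={4,6}: no change => not a revision
Total revisions = 1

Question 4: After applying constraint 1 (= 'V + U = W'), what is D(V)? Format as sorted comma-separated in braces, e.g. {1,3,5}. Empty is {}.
Answer: {4,6}

Derivation:
Constraint 1 (V + U = W) on D(V)={3,4,6,8,9,10} D(U)={4,6,8,10} D(W)={3,5,8,10}: V {3,4,6,8,9,10}->{4,6}; U {4,6,8,10}->{4,6}; W {3,5,8,10}->{8,10}
So after constraint 1: D(V) = {4,6}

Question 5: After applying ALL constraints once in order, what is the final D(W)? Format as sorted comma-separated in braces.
Constraint 1 (V + U = W) on D(V)={3,4,6,8,9,10} D(U)={4,6,8,10} D(W)={3,5,8,10}: V {3,4,6,8,9,10}->{4,6}; U {4,6,8,10}->{4,6}; W {3,5,8,10}->{8,10}
Constraint 2 (X != U) on D(X)={3,4,5,6,7,10} D(U)={4,6}: no change
Constraint 3 (W != U) on D(W)={8,10} D(U)={4,6}: no change
So after all 3 constraints: D(W) = {8,10}

Answer: {8,10}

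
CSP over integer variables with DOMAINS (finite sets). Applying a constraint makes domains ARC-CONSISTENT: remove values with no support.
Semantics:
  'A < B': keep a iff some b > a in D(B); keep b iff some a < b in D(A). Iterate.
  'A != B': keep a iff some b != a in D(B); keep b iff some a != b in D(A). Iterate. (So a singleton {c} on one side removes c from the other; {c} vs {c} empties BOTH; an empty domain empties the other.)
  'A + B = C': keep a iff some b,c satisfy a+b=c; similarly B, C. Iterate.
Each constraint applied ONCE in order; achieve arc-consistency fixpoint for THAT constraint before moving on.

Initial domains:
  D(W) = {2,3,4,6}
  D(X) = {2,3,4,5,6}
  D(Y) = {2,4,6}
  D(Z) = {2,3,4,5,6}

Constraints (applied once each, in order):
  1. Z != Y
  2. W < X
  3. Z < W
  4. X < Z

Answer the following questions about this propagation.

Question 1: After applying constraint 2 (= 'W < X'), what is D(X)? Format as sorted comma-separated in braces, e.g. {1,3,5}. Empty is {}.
Answer: {3,4,5,6}

Derivation:
Constraint 1 (Z != Y) on D(Z)={2,3,4,5,6} D(Y)={2,4,6}: no change
Constraint 2 (W < X) on D(W)={2,3,4,6} D(X)={2,3,4,5,6}: W {2,3,4,6}->{2,3,4}; X {2,3,4,5,6}->{3,4,5,6}
So after constraint 2: D(X) = {3,4,5,6}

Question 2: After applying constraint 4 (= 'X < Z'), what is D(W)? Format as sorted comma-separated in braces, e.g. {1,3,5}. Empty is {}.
Answer: {3,4}

Derivation:
Constraint 1 (Z != Y) on D(Z)={2,3,4,5,6} D(Y)={2,4,6}: no change
Constraint 2 (W < X) on D(W)={2,3,4,6} D(X)={2,3,4,5,6}: W {2,3,4,6}->{2,3,4}; X {2,3,4,5,6}->{3,4,5,6}
Constraint 3 (Z < W) on D(Z)={2,3,4,5,6} D(W)={2,3,4}: Z {2,3,4,5,6}->{2,3}; W {2,3,4}->{3,4}
Constraint 4 (X < Z) on D(X)={3,4,5,6} D(Z)={2,3}: X {3,4,5,6}->{}; Z {2,3}->{}
So after constraint 4: D(W) = {3,4}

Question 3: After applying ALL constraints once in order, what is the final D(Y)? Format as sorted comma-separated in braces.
Constraint 1 (Z != Y) on D(Z)={2,3,4,5,6} D(Y)={2,4,6}: no change
Constraint 2 (W < X) on D(W)={2,3,4,6} D(X)={2,3,4,5,6}: W {2,3,4,6}->{2,3,4}; X {2,3,4,5,6}->{3,4,5,6}
Constraint 3 (Z < W) on D(Z)={2,3,4,5,6} D(W)={2,3,4}: Z {2,3,4,5,6}->{2,3}; W {2,3,4}->{3,4}
Constraint 4 (X < Z) on D(X)={3,4,5,6} D(Z)={2,3}: X {3,4,5,6}->{}; Z {2,3}->{}
So after all 4 constraints: D(Y) = {2,4,6}

Answer: {2,4,6}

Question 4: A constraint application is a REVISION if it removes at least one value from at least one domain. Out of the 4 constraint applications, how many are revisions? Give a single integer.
Constraint 1 (Z != Y) on D(Z)={2,3,4,5,6} D(Y)={2,4,6}: no change => not a revision
Constraint 2 (W < X) on D(W)={2,3,4,6} D(X)={2,3,4,5,6}: W {2,3,4,6}->{2,3,4}; X {2,3,4,5,6}->{3,4,5,6} => REVISION
Constraint 3 (Z < W) on D(Z)={2,3,4,5,6} D(W)={2,3,4}: Z {2,3,4,5,6}->{2,3}; W {2,3,4}->{3,4} => REVISION
Constraint 4 (X < Z) on D(X)={3,4,5,6} D(Z)={2,3}: X {3,4,5,6}->{}; Z {2,3}->{} => REVISION
Total revisions = 3

Answer: 3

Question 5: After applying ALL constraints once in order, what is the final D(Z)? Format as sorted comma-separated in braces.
Constraint 1 (Z != Y) on D(Z)={2,3,4,5,6} D(Y)={2,4,6}: no change
Constraint 2 (W < X) on D(W)={2,3,4,6} D(X)={2,3,4,5,6}: W {2,3,4,6}->{2,3,4}; X {2,3,4,5,6}->{3,4,5,6}
Constraint 3 (Z < W) on D(Z)={2,3,4,5,6} D(W)={2,3,4}: Z {2,3,4,5,6}->{2,3}; W {2,3,4}->{3,4}
Constraint 4 (X < Z) on D(X)={3,4,5,6} D(Z)={2,3}: X {3,4,5,6}->{}; Z {2,3}->{}
So after all 4 constraints: D(Z) = {}

Answer: {}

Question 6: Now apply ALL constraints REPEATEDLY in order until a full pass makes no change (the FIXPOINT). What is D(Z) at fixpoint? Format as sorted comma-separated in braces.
pass 0 (initial): D(Z)={2,3,4,5,6}
pass 1: W {2,3,4,6}->{3,4}; X {2,3,4,5,6}->{}; Z {2,3,4,5,6}->{}
pass 2: W {3,4}->{}; Y {2,4,6}->{}
pass 3: no change
Fixpoint after 3 passes: D(Z) = {}

Answer: {}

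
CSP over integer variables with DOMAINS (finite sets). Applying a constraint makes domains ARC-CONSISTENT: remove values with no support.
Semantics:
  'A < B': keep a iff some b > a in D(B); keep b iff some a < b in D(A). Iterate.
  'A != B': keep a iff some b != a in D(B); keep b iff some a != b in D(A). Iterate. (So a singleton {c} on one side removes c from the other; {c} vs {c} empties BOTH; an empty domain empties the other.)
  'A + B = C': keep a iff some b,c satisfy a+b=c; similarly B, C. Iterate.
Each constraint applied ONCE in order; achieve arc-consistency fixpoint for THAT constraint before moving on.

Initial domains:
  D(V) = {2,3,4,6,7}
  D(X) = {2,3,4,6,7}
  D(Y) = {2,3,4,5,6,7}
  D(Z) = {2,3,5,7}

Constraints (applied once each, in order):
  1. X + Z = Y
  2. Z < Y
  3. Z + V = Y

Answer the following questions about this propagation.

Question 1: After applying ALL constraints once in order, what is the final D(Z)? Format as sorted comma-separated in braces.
Answer: {2,3,5}

Derivation:
Constraint 1 (X + Z = Y) on D(X)={2,3,4,6,7} D(Z)={2,3,5,7} D(Y)={2,3,4,5,6,7}: X {2,3,4,6,7}->{2,3,4}; Z {2,3,5,7}->{2,3,5}; Y {2,3,4,5,6,7}->{4,5,6,7}
Constraint 2 (Z < Y) on D(Z)={2,3,5} D(Y)={4,5,6,7}: no change
Constraint 3 (Z + V = Y) on D(Z)={2,3,5} D(V)={2,3,4,6,7} D(Y)={4,5,6,7}: V {2,3,4,6,7}->{2,3,4}
So after all 3 constraints: D(Z) = {2,3,5}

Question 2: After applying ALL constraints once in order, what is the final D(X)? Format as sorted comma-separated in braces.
Answer: {2,3,4}

Derivation:
Constraint 1 (X + Z = Y) on D(X)={2,3,4,6,7} D(Z)={2,3,5,7} D(Y)={2,3,4,5,6,7}: X {2,3,4,6,7}->{2,3,4}; Z {2,3,5,7}->{2,3,5}; Y {2,3,4,5,6,7}->{4,5,6,7}
Constraint 2 (Z < Y) on D(Z)={2,3,5} D(Y)={4,5,6,7}: no change
Constraint 3 (Z + V = Y) on D(Z)={2,3,5} D(V)={2,3,4,6,7} D(Y)={4,5,6,7}: V {2,3,4,6,7}->{2,3,4}
So after all 3 constraints: D(X) = {2,3,4}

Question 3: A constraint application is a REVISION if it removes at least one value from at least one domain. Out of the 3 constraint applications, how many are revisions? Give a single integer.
Answer: 2

Derivation:
Constraint 1 (X + Z = Y) on D(X)={2,3,4,6,7} D(Z)={2,3,5,7} D(Y)={2,3,4,5,6,7}: X {2,3,4,6,7}->{2,3,4}; Z {2,3,5,7}->{2,3,5}; Y {2,3,4,5,6,7}->{4,5,6,7} => REVISION
Constraint 2 (Z < Y) on D(Z)={2,3,5} D(Y)={4,5,6,7}: no change => not a revision
Constraint 3 (Z + V = Y) on D(Z)={2,3,5} D(V)={2,3,4,6,7} D(Y)={4,5,6,7}: V {2,3,4,6,7}->{2,3,4} => REVISION
Total revisions = 2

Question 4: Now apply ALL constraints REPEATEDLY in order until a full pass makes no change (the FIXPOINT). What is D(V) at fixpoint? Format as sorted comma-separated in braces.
pass 0 (initial): D(V)={2,3,4,6,7}
pass 1: V {2,3,4,6,7}->{2,3,4}; X {2,3,4,6,7}->{2,3,4}; Y {2,3,4,5,6,7}->{4,5,6,7}; Z {2,3,5,7}->{2,3,5}
pass 2: no change
Fixpoint after 2 passes: D(V) = {2,3,4}

Answer: {2,3,4}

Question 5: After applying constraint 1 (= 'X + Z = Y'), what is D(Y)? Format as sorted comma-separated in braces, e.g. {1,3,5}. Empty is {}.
Constraint 1 (X + Z = Y) on D(X)={2,3,4,6,7} D(Z)={2,3,5,7} D(Y)={2,3,4,5,6,7}: X {2,3,4,6,7}->{2,3,4}; Z {2,3,5,7}->{2,3,5}; Y {2,3,4,5,6,7}->{4,5,6,7}
So after constraint 1: D(Y) = {4,5,6,7}

Answer: {4,5,6,7}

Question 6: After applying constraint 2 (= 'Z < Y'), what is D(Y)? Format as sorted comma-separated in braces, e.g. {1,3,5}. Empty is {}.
Answer: {4,5,6,7}

Derivation:
Constraint 1 (X + Z = Y) on D(X)={2,3,4,6,7} D(Z)={2,3,5,7} D(Y)={2,3,4,5,6,7}: X {2,3,4,6,7}->{2,3,4}; Z {2,3,5,7}->{2,3,5}; Y {2,3,4,5,6,7}->{4,5,6,7}
Constraint 2 (Z < Y) on D(Z)={2,3,5} D(Y)={4,5,6,7}: no change
So after constraint 2: D(Y) = {4,5,6,7}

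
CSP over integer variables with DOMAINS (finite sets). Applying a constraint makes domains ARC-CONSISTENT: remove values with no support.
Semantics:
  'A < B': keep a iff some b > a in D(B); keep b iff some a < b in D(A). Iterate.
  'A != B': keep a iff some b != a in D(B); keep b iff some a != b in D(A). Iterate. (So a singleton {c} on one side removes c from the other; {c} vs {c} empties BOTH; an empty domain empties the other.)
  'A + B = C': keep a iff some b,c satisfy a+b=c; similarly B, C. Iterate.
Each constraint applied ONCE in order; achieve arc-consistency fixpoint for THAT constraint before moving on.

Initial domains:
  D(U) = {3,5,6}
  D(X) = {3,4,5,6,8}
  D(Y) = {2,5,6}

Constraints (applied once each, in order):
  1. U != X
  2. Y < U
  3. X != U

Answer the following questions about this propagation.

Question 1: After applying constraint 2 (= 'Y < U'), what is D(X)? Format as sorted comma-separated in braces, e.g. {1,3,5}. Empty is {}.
Answer: {3,4,5,6,8}

Derivation:
Constraint 1 (U != X) on D(U)={3,5,6} D(X)={3,4,5,6,8}: no change
Constraint 2 (Y < U) on D(Y)={2,5,6} D(U)={3,5,6}: Y {2,5,6}->{2,5}
So after constraint 2: D(X) = {3,4,5,6,8}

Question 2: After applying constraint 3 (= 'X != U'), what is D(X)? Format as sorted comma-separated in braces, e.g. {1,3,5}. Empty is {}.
Constraint 1 (U != X) on D(U)={3,5,6} D(X)={3,4,5,6,8}: no change
Constraint 2 (Y < U) on D(Y)={2,5,6} D(U)={3,5,6}: Y {2,5,6}->{2,5}
Constraint 3 (X != U) on D(X)={3,4,5,6,8} D(U)={3,5,6}: no change
So after constraint 3: D(X) = {3,4,5,6,8}

Answer: {3,4,5,6,8}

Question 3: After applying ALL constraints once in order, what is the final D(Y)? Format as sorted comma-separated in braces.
Answer: {2,5}

Derivation:
Constraint 1 (U != X) on D(U)={3,5,6} D(X)={3,4,5,6,8}: no change
Constraint 2 (Y < U) on D(Y)={2,5,6} D(U)={3,5,6}: Y {2,5,6}->{2,5}
Constraint 3 (X != U) on D(X)={3,4,5,6,8} D(U)={3,5,6}: no change
So after all 3 constraints: D(Y) = {2,5}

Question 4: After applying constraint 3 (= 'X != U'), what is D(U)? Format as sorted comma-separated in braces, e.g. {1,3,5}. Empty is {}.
Answer: {3,5,6}

Derivation:
Constraint 1 (U != X) on D(U)={3,5,6} D(X)={3,4,5,6,8}: no change
Constraint 2 (Y < U) on D(Y)={2,5,6} D(U)={3,5,6}: Y {2,5,6}->{2,5}
Constraint 3 (X != U) on D(X)={3,4,5,6,8} D(U)={3,5,6}: no change
So after constraint 3: D(U) = {3,5,6}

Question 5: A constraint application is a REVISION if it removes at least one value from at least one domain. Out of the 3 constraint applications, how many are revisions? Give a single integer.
Answer: 1

Derivation:
Constraint 1 (U != X) on D(U)={3,5,6} D(X)={3,4,5,6,8}: no change => not a revision
Constraint 2 (Y < U) on D(Y)={2,5,6} D(U)={3,5,6}: Y {2,5,6}->{2,5} => REVISION
Constraint 3 (X != U) on D(X)={3,4,5,6,8} D(U)={3,5,6}: no change => not a revision
Total revisions = 1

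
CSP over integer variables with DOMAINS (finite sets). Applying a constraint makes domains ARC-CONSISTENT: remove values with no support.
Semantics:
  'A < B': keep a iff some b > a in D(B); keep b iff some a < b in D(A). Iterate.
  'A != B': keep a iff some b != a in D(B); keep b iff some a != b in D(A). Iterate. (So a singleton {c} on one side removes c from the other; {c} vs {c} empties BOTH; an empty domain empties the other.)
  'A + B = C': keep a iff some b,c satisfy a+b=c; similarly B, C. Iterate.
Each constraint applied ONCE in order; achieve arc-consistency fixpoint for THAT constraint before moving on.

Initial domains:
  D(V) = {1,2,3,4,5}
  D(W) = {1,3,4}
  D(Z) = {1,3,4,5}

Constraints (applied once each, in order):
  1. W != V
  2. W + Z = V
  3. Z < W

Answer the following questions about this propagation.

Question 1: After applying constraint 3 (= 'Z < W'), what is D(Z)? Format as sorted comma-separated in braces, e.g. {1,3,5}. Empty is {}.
Constraint 1 (W != V) on D(W)={1,3,4} D(V)={1,2,3,4,5}: no change
Constraint 2 (W + Z = V) on D(W)={1,3,4} D(Z)={1,3,4,5} D(V)={1,2,3,4,5}: Z {1,3,4,5}->{1,3,4}; V {1,2,3,4,5}->{2,4,5}
Constraint 3 (Z < W) on D(Z)={1,3,4} D(W)={1,3,4}: Z {1,3,4}->{1,3}; W {1,3,4}->{3,4}
So after constraint 3: D(Z) = {1,3}

Answer: {1,3}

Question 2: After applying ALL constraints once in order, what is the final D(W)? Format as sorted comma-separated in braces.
Constraint 1 (W != V) on D(W)={1,3,4} D(V)={1,2,3,4,5}: no change
Constraint 2 (W + Z = V) on D(W)={1,3,4} D(Z)={1,3,4,5} D(V)={1,2,3,4,5}: Z {1,3,4,5}->{1,3,4}; V {1,2,3,4,5}->{2,4,5}
Constraint 3 (Z < W) on D(Z)={1,3,4} D(W)={1,3,4}: Z {1,3,4}->{1,3}; W {1,3,4}->{3,4}
So after all 3 constraints: D(W) = {3,4}

Answer: {3,4}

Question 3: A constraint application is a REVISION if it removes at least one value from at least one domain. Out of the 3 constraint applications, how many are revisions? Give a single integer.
Constraint 1 (W != V) on D(W)={1,3,4} D(V)={1,2,3,4,5}: no change => not a revision
Constraint 2 (W + Z = V) on D(W)={1,3,4} D(Z)={1,3,4,5} D(V)={1,2,3,4,5}: Z {1,3,4,5}->{1,3,4}; V {1,2,3,4,5}->{2,4,5} => REVISION
Constraint 3 (Z < W) on D(Z)={1,3,4} D(W)={1,3,4}: Z {1,3,4}->{1,3}; W {1,3,4}->{3,4} => REVISION
Total revisions = 2

Answer: 2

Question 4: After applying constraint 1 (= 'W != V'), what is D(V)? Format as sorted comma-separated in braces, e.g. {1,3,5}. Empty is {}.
Constraint 1 (W != V) on D(W)={1,3,4} D(V)={1,2,3,4,5}: no change
So after constraint 1: D(V) = {1,2,3,4,5}

Answer: {1,2,3,4,5}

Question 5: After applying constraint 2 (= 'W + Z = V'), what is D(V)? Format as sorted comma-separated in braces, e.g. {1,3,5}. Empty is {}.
Constraint 1 (W != V) on D(W)={1,3,4} D(V)={1,2,3,4,5}: no change
Constraint 2 (W + Z = V) on D(W)={1,3,4} D(Z)={1,3,4,5} D(V)={1,2,3,4,5}: Z {1,3,4,5}->{1,3,4}; V {1,2,3,4,5}->{2,4,5}
So after constraint 2: D(V) = {2,4,5}

Answer: {2,4,5}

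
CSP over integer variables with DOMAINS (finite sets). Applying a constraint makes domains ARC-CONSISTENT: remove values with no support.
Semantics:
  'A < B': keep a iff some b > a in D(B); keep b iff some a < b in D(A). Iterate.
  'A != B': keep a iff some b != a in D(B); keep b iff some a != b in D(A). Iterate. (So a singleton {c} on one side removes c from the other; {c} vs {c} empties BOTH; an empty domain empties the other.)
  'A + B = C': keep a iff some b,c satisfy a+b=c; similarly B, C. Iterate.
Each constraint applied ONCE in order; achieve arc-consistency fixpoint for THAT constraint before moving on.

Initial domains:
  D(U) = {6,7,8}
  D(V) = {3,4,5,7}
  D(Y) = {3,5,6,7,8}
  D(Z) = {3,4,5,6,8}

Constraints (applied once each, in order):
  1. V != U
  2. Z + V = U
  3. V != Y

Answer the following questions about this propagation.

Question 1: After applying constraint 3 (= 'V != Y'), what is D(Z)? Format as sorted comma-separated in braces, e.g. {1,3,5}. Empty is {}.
Constraint 1 (V != U) on D(V)={3,4,5,7} D(U)={6,7,8}: no change
Constraint 2 (Z + V = U) on D(Z)={3,4,5,6,8} D(V)={3,4,5,7} D(U)={6,7,8}: Z {3,4,5,6,8}->{3,4,5}; V {3,4,5,7}->{3,4,5}
Constraint 3 (V != Y) on D(V)={3,4,5} D(Y)={3,5,6,7,8}: no change
So after constraint 3: D(Z) = {3,4,5}

Answer: {3,4,5}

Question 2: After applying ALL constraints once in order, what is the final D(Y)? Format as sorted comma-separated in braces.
Constraint 1 (V != U) on D(V)={3,4,5,7} D(U)={6,7,8}: no change
Constraint 2 (Z + V = U) on D(Z)={3,4,5,6,8} D(V)={3,4,5,7} D(U)={6,7,8}: Z {3,4,5,6,8}->{3,4,5}; V {3,4,5,7}->{3,4,5}
Constraint 3 (V != Y) on D(V)={3,4,5} D(Y)={3,5,6,7,8}: no change
So after all 3 constraints: D(Y) = {3,5,6,7,8}

Answer: {3,5,6,7,8}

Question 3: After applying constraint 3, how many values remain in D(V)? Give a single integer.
Answer: 3

Derivation:
Constraint 1 (V != U) on D(V)={3,4,5,7} D(U)={6,7,8}: no change
Constraint 2 (Z + V = U) on D(Z)={3,4,5,6,8} D(V)={3,4,5,7} D(U)={6,7,8}: Z {3,4,5,6,8}->{3,4,5}; V {3,4,5,7}->{3,4,5}
Constraint 3 (V != Y) on D(V)={3,4,5} D(Y)={3,5,6,7,8}: no change
So after constraint 3: D(V)={3,4,5}, size = 3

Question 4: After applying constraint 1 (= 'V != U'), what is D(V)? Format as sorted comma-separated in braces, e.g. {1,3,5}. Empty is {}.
Constraint 1 (V != U) on D(V)={3,4,5,7} D(U)={6,7,8}: no change
So after constraint 1: D(V) = {3,4,5,7}

Answer: {3,4,5,7}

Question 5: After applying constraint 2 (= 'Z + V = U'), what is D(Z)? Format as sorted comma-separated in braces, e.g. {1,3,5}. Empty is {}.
Answer: {3,4,5}

Derivation:
Constraint 1 (V != U) on D(V)={3,4,5,7} D(U)={6,7,8}: no change
Constraint 2 (Z + V = U) on D(Z)={3,4,5,6,8} D(V)={3,4,5,7} D(U)={6,7,8}: Z {3,4,5,6,8}->{3,4,5}; V {3,4,5,7}->{3,4,5}
So after constraint 2: D(Z) = {3,4,5}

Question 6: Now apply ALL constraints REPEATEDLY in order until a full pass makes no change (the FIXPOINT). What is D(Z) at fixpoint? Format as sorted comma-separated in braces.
pass 0 (initial): D(Z)={3,4,5,6,8}
pass 1: V {3,4,5,7}->{3,4,5}; Z {3,4,5,6,8}->{3,4,5}
pass 2: no change
Fixpoint after 2 passes: D(Z) = {3,4,5}

Answer: {3,4,5}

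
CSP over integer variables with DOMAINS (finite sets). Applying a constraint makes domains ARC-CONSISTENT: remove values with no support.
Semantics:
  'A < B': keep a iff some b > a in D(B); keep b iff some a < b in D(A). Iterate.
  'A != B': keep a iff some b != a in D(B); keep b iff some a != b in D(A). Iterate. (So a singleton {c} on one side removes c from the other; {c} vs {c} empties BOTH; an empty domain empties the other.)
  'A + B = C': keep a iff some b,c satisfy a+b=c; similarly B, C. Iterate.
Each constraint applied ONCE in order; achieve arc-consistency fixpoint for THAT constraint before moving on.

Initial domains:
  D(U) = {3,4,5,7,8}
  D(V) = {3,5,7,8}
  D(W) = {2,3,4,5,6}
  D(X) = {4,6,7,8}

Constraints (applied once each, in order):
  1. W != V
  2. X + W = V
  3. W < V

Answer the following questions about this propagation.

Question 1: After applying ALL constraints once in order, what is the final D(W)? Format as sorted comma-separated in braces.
Constraint 1 (W != V) on D(W)={2,3,4,5,6} D(V)={3,5,7,8}: no change
Constraint 2 (X + W = V) on D(X)={4,6,7,8} D(W)={2,3,4,5,6} D(V)={3,5,7,8}: X {4,6,7,8}->{4,6}; W {2,3,4,5,6}->{2,3,4}; V {3,5,7,8}->{7,8}
Constraint 3 (W < V) on D(W)={2,3,4} D(V)={7,8}: no change
So after all 3 constraints: D(W) = {2,3,4}

Answer: {2,3,4}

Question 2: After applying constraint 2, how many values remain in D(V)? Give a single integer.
Constraint 1 (W != V) on D(W)={2,3,4,5,6} D(V)={3,5,7,8}: no change
Constraint 2 (X + W = V) on D(X)={4,6,7,8} D(W)={2,3,4,5,6} D(V)={3,5,7,8}: X {4,6,7,8}->{4,6}; W {2,3,4,5,6}->{2,3,4}; V {3,5,7,8}->{7,8}
So after constraint 2: D(V)={7,8}, size = 2

Answer: 2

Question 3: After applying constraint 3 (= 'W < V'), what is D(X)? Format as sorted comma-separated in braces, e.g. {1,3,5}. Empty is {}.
Constraint 1 (W != V) on D(W)={2,3,4,5,6} D(V)={3,5,7,8}: no change
Constraint 2 (X + W = V) on D(X)={4,6,7,8} D(W)={2,3,4,5,6} D(V)={3,5,7,8}: X {4,6,7,8}->{4,6}; W {2,3,4,5,6}->{2,3,4}; V {3,5,7,8}->{7,8}
Constraint 3 (W < V) on D(W)={2,3,4} D(V)={7,8}: no change
So after constraint 3: D(X) = {4,6}

Answer: {4,6}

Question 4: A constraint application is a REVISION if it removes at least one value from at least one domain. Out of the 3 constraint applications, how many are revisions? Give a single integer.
Answer: 1

Derivation:
Constraint 1 (W != V) on D(W)={2,3,4,5,6} D(V)={3,5,7,8}: no change => not a revision
Constraint 2 (X + W = V) on D(X)={4,6,7,8} D(W)={2,3,4,5,6} D(V)={3,5,7,8}: X {4,6,7,8}->{4,6}; W {2,3,4,5,6}->{2,3,4}; V {3,5,7,8}->{7,8} => REVISION
Constraint 3 (W < V) on D(W)={2,3,4} D(V)={7,8}: no change => not a revision
Total revisions = 1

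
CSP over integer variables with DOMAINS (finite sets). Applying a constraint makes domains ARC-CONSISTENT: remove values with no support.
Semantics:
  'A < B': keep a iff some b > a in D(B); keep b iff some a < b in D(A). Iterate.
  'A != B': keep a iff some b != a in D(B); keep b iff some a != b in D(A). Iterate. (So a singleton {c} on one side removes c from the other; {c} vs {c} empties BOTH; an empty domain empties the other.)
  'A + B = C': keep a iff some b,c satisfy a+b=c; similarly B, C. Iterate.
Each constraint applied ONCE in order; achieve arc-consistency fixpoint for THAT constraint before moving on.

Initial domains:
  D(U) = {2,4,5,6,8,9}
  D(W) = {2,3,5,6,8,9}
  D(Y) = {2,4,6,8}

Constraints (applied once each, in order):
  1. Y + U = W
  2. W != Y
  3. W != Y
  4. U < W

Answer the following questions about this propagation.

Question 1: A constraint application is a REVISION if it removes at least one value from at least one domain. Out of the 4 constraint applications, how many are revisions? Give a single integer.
Constraint 1 (Y + U = W) on D(Y)={2,4,6,8} D(U)={2,4,5,6,8,9} D(W)={2,3,5,6,8,9}: Y {2,4,6,8}->{2,4,6}; U {2,4,5,6,8,9}->{2,4,5,6}; W {2,3,5,6,8,9}->{6,8,9} => REVISION
Constraint 2 (W != Y) on D(W)={6,8,9} D(Y)={2,4,6}: no change => not a revision
Constraint 3 (W != Y) on D(W)={6,8,9} D(Y)={2,4,6}: no change => not a revision
Constraint 4 (U < W) on D(U)={2,4,5,6} D(W)={6,8,9}: no change => not a revision
Total revisions = 1

Answer: 1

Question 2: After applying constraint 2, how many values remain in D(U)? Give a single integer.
Answer: 4

Derivation:
Constraint 1 (Y + U = W) on D(Y)={2,4,6,8} D(U)={2,4,5,6,8,9} D(W)={2,3,5,6,8,9}: Y {2,4,6,8}->{2,4,6}; U {2,4,5,6,8,9}->{2,4,5,6}; W {2,3,5,6,8,9}->{6,8,9}
Constraint 2 (W != Y) on D(W)={6,8,9} D(Y)={2,4,6}: no change
So after constraint 2: D(U)={2,4,5,6}, size = 4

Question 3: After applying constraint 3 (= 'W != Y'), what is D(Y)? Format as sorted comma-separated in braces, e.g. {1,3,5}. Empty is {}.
Answer: {2,4,6}

Derivation:
Constraint 1 (Y + U = W) on D(Y)={2,4,6,8} D(U)={2,4,5,6,8,9} D(W)={2,3,5,6,8,9}: Y {2,4,6,8}->{2,4,6}; U {2,4,5,6,8,9}->{2,4,5,6}; W {2,3,5,6,8,9}->{6,8,9}
Constraint 2 (W != Y) on D(W)={6,8,9} D(Y)={2,4,6}: no change
Constraint 3 (W != Y) on D(W)={6,8,9} D(Y)={2,4,6}: no change
So after constraint 3: D(Y) = {2,4,6}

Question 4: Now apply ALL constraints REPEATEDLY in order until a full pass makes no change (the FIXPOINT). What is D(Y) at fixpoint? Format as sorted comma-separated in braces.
Answer: {2,4,6}

Derivation:
pass 0 (initial): D(Y)={2,4,6,8}
pass 1: U {2,4,5,6,8,9}->{2,4,5,6}; W {2,3,5,6,8,9}->{6,8,9}; Y {2,4,6,8}->{2,4,6}
pass 2: no change
Fixpoint after 2 passes: D(Y) = {2,4,6}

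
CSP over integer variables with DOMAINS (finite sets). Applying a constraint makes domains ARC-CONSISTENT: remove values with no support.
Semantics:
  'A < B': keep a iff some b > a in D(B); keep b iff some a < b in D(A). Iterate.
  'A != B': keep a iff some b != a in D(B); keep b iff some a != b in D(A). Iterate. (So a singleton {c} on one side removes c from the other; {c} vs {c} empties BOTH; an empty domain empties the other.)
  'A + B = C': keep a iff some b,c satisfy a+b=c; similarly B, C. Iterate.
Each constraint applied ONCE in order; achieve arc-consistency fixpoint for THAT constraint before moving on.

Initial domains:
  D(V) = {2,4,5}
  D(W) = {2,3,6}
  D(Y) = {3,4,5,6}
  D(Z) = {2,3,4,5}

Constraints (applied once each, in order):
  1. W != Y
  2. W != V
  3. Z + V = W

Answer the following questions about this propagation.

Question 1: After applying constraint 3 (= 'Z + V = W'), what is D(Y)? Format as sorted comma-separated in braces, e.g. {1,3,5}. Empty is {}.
Constraint 1 (W != Y) on D(W)={2,3,6} D(Y)={3,4,5,6}: no change
Constraint 2 (W != V) on D(W)={2,3,6} D(V)={2,4,5}: no change
Constraint 3 (Z + V = W) on D(Z)={2,3,4,5} D(V)={2,4,5} D(W)={2,3,6}: Z {2,3,4,5}->{2,4}; V {2,4,5}->{2,4}; W {2,3,6}->{6}
So after constraint 3: D(Y) = {3,4,5,6}

Answer: {3,4,5,6}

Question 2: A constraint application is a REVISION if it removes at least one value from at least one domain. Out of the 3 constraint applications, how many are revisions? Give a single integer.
Answer: 1

Derivation:
Constraint 1 (W != Y) on D(W)={2,3,6} D(Y)={3,4,5,6}: no change => not a revision
Constraint 2 (W != V) on D(W)={2,3,6} D(V)={2,4,5}: no change => not a revision
Constraint 3 (Z + V = W) on D(Z)={2,3,4,5} D(V)={2,4,5} D(W)={2,3,6}: Z {2,3,4,5}->{2,4}; V {2,4,5}->{2,4}; W {2,3,6}->{6} => REVISION
Total revisions = 1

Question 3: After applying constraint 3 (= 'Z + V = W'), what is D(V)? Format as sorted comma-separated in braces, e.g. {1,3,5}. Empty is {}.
Answer: {2,4}

Derivation:
Constraint 1 (W != Y) on D(W)={2,3,6} D(Y)={3,4,5,6}: no change
Constraint 2 (W != V) on D(W)={2,3,6} D(V)={2,4,5}: no change
Constraint 3 (Z + V = W) on D(Z)={2,3,4,5} D(V)={2,4,5} D(W)={2,3,6}: Z {2,3,4,5}->{2,4}; V {2,4,5}->{2,4}; W {2,3,6}->{6}
So after constraint 3: D(V) = {2,4}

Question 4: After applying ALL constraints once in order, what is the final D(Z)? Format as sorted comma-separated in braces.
Answer: {2,4}

Derivation:
Constraint 1 (W != Y) on D(W)={2,3,6} D(Y)={3,4,5,6}: no change
Constraint 2 (W != V) on D(W)={2,3,6} D(V)={2,4,5}: no change
Constraint 3 (Z + V = W) on D(Z)={2,3,4,5} D(V)={2,4,5} D(W)={2,3,6}: Z {2,3,4,5}->{2,4}; V {2,4,5}->{2,4}; W {2,3,6}->{6}
So after all 3 constraints: D(Z) = {2,4}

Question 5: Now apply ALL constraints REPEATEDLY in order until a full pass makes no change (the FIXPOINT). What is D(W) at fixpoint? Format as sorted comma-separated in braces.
Answer: {6}

Derivation:
pass 0 (initial): D(W)={2,3,6}
pass 1: V {2,4,5}->{2,4}; W {2,3,6}->{6}; Z {2,3,4,5}->{2,4}
pass 2: Y {3,4,5,6}->{3,4,5}
pass 3: no change
Fixpoint after 3 passes: D(W) = {6}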